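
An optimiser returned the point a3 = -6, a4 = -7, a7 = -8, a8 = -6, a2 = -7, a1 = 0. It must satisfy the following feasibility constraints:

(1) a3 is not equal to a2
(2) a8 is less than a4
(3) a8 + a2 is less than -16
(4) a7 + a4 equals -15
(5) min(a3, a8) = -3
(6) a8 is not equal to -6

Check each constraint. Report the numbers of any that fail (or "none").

(1) a3 = -6, a2 = -7; distinct  OK
(2) a8 = -6, a4 = -7; -6 ≥ -7 (want <)  FAIL
(3) a8 + a2 = -6 + (-7) = -13; -13 ≥ -16, bound -16 not met  FAIL
(4) a7 + a4 = -8 + (-7) = -15  OK
(5) min(-6, -6) = -6, not -3  FAIL
(6) a8 = -6, but -6 is required to differ  FAIL

Violated: 2, 3, 5, and 6.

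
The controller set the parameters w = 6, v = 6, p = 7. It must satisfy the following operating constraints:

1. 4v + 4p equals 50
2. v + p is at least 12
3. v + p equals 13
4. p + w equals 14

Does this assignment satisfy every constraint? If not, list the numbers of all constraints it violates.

Constraints 1, 4 do not hold.

1. 4v + 4p = 4(6) + 4(7) = 52, not 50  no
2. v + p = 6 + 7 = 13; 13 ≥ 12  yes
3. v + p = 6 + 7 = 13  yes
4. p + w = 7 + 6 = 13, not 14  no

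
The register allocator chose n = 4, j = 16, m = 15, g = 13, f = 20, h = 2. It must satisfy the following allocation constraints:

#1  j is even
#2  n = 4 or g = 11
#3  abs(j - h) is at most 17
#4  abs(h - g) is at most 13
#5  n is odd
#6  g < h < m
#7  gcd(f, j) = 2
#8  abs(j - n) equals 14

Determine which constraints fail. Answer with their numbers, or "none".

#1 j = 16 is even  holds
#2 n = 4 = 4 (first disjunct)  holds
#3 abs(16 - 2) = 14; 14 ≤ 17  holds
#4 abs(2 - 13) = 11; 11 ≤ 13  holds
#5 n = 4 is even  fails
#6 values 13, 2, 15; g = 13 is not < h = 2  fails
#7 gcd(20, 16) = 4, not 2  fails
#8 abs(16 - 4) = 12, not 14  fails

The assignment fails constraints 5, 6, 7, and 8.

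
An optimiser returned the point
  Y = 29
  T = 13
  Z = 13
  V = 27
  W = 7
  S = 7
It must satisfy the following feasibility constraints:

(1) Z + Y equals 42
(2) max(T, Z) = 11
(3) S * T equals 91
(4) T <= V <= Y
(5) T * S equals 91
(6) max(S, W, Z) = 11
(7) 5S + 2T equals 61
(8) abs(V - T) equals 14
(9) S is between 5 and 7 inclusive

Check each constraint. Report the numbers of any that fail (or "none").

The assignment fails constraints 2, 6.

(1) Z + Y = 13 + 29 = 42 — satisfied.
(2) max(13, 13) = 13, not 11 — violated.
(3) S * T = 7 * 13 = 91 — satisfied.
(4) values 13 <= 27 <= 29 — satisfied.
(5) T * S = 13 * 7 = 91 — satisfied.
(6) max(7, 7, 13) = 13, not 11 — violated.
(7) 5S + 2T = 5(7) + 2(13) = 61 — satisfied.
(8) abs(27 - 13) = 14 — satisfied.
(9) S = 7 lies in [5, 7] — satisfied.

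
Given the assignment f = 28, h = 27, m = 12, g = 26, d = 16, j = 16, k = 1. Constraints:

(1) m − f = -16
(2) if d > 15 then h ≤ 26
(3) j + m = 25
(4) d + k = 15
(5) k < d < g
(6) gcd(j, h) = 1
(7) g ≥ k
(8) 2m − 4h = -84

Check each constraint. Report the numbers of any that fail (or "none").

(1) m − f = 12 − 28 = -16 — OK.
(2) d = 16 > 15, so we need h ≤ 26; but h = 27 > 26 — violated.
(3) j + m = 16 + 12 = 28, not 25 — violated.
(4) d + k = 16 + 1 = 17, not 15 — violated.
(5) values 1 < 16 < 26 — OK.
(6) gcd(16, 27) = 1 — OK.
(7) g = 26, k = 1; 26 ≥ 1 — OK.
(8) 2m − 4h = 2(12) − 4(27) = -84 — OK.

The assignment fails constraints 2, 3, 4.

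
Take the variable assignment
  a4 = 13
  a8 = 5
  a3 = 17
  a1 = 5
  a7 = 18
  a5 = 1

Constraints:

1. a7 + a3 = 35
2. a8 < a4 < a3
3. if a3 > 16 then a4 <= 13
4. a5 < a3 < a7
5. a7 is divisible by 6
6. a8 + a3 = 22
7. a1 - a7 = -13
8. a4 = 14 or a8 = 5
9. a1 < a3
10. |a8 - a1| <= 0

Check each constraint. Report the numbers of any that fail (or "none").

None — every constraint holds.

1. a7 + a3 = 18 + 17 = 35 — holds.
2. values 5 < 13 < 17 — holds.
3. a3 = 17 > 16, so we need a4 ≤ 13; a4 = 13 ≤ 13 — holds.
4. values 1 < 17 < 18 — holds.
5. 18 / 6 = 3, so 6 divides 18 — holds.
6. a8 + a3 = 5 + 17 = 22 — holds.
7. a1 - a7 = 5 - 18 = -13 — holds.
8. a4 = 13 ≠ 14, but a8 = 5 = 5 (second disjunct) — holds.
9. a1 = 5, a3 = 17; 5 < 17 — holds.
10. |5 - 5| = 0; 0 ≤ 0 — holds.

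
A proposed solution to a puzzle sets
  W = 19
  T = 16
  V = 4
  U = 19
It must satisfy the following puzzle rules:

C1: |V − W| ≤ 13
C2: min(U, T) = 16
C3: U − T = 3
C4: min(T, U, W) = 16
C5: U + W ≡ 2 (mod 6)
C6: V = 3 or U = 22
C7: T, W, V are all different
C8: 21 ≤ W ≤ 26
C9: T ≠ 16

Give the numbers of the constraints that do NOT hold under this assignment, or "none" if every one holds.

Constraints 1, 6, 8, and 9 do not hold.

C1: |4 − 19| = 15; 15 > 13, exceeds bound 13  ✗
C2: min(19, 16) = 16  ✓
C3: U − T = 19 − 16 = 3  ✓
C4: min(16, 19, 19) = 16  ✓
C5: U + W = 38; 38 mod 6 = 2  ✓
C6: V = 4 ≠ 3 and U = 19 ≠ 22; both disjuncts false  ✗
C7: values 16, 19, 4 are pairwise distinct  ✓
C8: W = 19 is outside [21, 26]  ✗
C9: T = 16, but 16 is required to differ  ✗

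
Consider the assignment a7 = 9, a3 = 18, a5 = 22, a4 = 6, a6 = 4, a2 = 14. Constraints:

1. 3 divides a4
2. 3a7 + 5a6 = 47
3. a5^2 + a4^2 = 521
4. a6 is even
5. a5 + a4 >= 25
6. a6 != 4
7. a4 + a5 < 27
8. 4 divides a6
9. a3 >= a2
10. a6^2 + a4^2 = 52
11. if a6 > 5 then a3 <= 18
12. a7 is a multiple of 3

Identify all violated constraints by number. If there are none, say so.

The assignment fails constraints 3, 6, and 7.

1. 6 / 3 = 2, so 3 divides 6  true
2. 3a7 + 5a6 = 3(9) + 5(4) = 47  true
3. a5^2 + a4^2 = 22^2 + 6^2 = 484 + 36 = 520, not 521  false
4. a6 = 4 is even  true
5. a5 + a4 = 22 + 6 = 28; 28 ≥ 25  true
6. a6 = 4, but 4 is required to differ  false
7. a4 + a5 = 6 + 22 = 28; 28 ≥ 27, bound 27 not met  false
8. 4 / 4 = 1, so 4 divides 4  true
9. a3 = 18, a2 = 14; 18 ≥ 14  true
10. a6^2 + a4^2 = 4^2 + 6^2 = 16 + 36 = 52  true
11. a6 = 4, not > 5; antecedent false, conditional vacuously true  true
12. 9 / 3 = 3, so 3 divides 9  true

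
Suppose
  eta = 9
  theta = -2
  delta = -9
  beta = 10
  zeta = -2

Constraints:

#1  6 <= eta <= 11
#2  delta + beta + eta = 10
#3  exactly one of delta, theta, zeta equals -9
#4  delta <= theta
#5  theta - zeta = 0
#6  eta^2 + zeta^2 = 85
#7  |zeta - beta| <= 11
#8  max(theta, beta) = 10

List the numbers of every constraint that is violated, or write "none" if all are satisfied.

#1 eta = 9 lies in [6, 11]  ✔
#2 delta + beta + eta = -9 + 10 + 9 = 10  ✔
#3 delta=-9, theta=-2, zeta=-2; 1 of them equals -9  ✔
#4 delta = -9, theta = -2; -9 ≤ -2  ✔
#5 theta - zeta = -2 - (-2) = 0  ✔
#6 eta^2 + zeta^2 = 9^2 + (-2)^2 = 81 + 4 = 85  ✔
#7 |-2 - 10| = 12; 12 > 11, exceeds bound 11  ✘
#8 max(-2, 10) = 10  ✔

Constraint 7 does not hold.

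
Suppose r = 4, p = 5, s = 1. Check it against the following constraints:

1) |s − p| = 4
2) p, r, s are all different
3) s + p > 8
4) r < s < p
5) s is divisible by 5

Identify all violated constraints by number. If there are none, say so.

Constraints 3, 4, and 5 do not hold.

1) |1 − 5| = 4 — OK.
2) values 5, 4, 1 are pairwise distinct — OK.
3) s + p = 1 + 5 = 6; 6 ≤ 8, bound 8 not met — violated.
4) values 4, 1, 5; r = 4 is not < s = 1 — violated.
5) 1 = 5×0 + 1, so 5 does not divide 1 — violated.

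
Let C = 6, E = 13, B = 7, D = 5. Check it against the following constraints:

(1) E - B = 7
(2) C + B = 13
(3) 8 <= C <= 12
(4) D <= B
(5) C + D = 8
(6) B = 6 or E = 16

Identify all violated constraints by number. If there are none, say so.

No — constraints 1, 3, 5, and 6 are not satisfied.

(1) E - B = 13 - 7 = 6, not 7 — violated.
(2) C + B = 6 + 7 = 13 — satisfied.
(3) C = 6 is outside [8, 12] — violated.
(4) D = 5, B = 7; 5 ≤ 7 — satisfied.
(5) C + D = 6 + 5 = 11, not 8 — violated.
(6) B = 7 ≠ 6 and E = 13 ≠ 16; both disjuncts false — violated.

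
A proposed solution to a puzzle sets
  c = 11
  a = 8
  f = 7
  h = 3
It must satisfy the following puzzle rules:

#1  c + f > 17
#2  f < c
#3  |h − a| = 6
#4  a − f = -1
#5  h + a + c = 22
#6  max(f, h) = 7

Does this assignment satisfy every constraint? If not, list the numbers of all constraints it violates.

The assignment fails constraints 3 and 4.

#1 c + f = 11 + 7 = 18; 18 > 17  true
#2 f = 7, c = 11; 7 < 11  true
#3 |3 − 8| = 5, not 6  false
#4 a − f = 8 − 7 = 1, not -1  false
#5 h + a + c = 3 + 8 + 11 = 22  true
#6 max(7, 3) = 7  true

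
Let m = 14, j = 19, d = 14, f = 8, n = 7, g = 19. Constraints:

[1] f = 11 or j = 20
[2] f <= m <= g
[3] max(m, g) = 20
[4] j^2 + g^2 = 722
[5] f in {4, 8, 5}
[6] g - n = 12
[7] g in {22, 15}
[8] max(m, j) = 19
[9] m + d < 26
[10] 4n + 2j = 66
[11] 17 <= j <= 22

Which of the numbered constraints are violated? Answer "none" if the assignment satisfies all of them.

No — constraints 1, 3, 7, 9 are not satisfied.

[1] f = 8 ≠ 11 and j = 19 ≠ 20; both disjuncts false  false
[2] values 8 <= 14 <= 19  true
[3] max(14, 19) = 19, not 20  false
[4] j^2 + g^2 = 19^2 + 19^2 = 361 + 361 = 722  true
[5] f = 8 is in {4, 8, 5}  true
[6] g - n = 19 - 7 = 12  true
[7] g = 19 is not in {22, 15}  false
[8] max(14, 19) = 19  true
[9] m + d = 14 + 14 = 28; 28 ≥ 26, bound 26 not met  false
[10] 4n + 2j = 4(7) + 2(19) = 66  true
[11] j = 19 lies in [17, 22]  true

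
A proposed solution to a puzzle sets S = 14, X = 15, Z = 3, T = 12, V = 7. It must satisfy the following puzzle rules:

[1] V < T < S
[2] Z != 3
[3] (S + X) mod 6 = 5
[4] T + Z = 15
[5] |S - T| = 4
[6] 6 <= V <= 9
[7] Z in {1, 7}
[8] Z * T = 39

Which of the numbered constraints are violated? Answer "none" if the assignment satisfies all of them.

Constraints 2, 5, 7, and 8 are violated.

[1] values 7 < 12 < 14 — holds.
[2] Z = 3, but 3 is required to differ — does not hold.
[3] S + X = 29; 29 mod 6 = 5 — holds.
[4] T + Z = 12 + 3 = 15 — holds.
[5] |14 - 12| = 2, not 4 — does not hold.
[6] V = 7 lies in [6, 9] — holds.
[7] Z = 3 is not in {1, 7} — does not hold.
[8] Z * T = 3 * 12 = 36, not 39 — does not hold.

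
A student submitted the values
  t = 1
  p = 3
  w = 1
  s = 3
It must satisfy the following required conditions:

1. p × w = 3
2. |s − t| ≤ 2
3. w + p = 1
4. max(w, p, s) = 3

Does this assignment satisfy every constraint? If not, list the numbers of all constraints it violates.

No — constraint 3 is not satisfied.

1. p × w = 3 × 1 = 3  true
2. |3 − 1| = 2; 2 ≤ 2  true
3. w + p = 1 + 3 = 4, not 1  false
4. max(1, 3, 3) = 3  true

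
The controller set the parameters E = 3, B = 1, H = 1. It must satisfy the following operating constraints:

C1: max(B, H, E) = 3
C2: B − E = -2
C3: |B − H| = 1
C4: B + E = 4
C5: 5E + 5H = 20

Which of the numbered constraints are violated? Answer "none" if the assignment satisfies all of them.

C1: max(1, 1, 3) = 3  ✓
C2: B − E = 1 − 3 = -2  ✓
C3: |1 − 1| = 0, not 1  ✗
C4: B + E = 1 + 3 = 4  ✓
C5: 5E + 5H = 5(3) + 5(1) = 20  ✓

Constraint 3 does not hold.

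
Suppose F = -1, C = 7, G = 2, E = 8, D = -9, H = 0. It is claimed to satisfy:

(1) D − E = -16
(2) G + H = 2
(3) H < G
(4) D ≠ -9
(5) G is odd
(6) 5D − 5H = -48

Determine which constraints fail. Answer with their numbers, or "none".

(1) D − E = -9 − 8 = -17, not -16  no
(2) G + H = 2 + 0 = 2  yes
(3) H = 0, G = 2; 0 < 2  yes
(4) D = -9, but -9 is required to differ  no
(5) G = 2 is even  no
(6) 5D − 5H = 5(-9) − 5(0) = -45, not -48  no

The assignment fails constraints 1, 4, 5, and 6.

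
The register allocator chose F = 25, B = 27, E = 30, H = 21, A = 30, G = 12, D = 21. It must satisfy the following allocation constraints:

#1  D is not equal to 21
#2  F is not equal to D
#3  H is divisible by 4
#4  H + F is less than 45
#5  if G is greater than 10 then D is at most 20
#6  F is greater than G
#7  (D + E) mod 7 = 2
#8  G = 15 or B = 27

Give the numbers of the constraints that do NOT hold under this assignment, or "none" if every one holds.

#1 D = 21, but 21 is required to differ  no
#2 F = 25, D = 21; distinct  yes
#3 21 = 4*5 + 1, so 4 does not divide 21  no
#4 H + F = 21 + 25 = 46; 46 ≥ 45, bound 45 not met  no
#5 G = 12 > 10, so we need D ≤ 20; but D = 21 > 20  no
#6 F = 25, G = 12; 25 > 12  yes
#7 D + E = 51; 51 mod 7 = 2  yes
#8 G = 12 ≠ 15, but B = 27 = 27 (second disjunct)  yes

Constraints 1, 3, 4, and 5 are violated.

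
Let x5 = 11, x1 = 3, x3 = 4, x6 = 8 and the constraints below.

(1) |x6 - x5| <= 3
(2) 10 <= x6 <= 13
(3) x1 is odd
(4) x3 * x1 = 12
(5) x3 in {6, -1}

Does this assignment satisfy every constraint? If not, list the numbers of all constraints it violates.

(1) |8 - 11| = 3; 3 ≤ 3  OK
(2) x6 = 8 is outside [10, 13]  FAIL
(3) x1 = 3 is odd  OK
(4) x3 * x1 = 4 * 3 = 12  OK
(5) x3 = 4 is not in {6, -1}  FAIL

Constraints 2, 5 do not hold.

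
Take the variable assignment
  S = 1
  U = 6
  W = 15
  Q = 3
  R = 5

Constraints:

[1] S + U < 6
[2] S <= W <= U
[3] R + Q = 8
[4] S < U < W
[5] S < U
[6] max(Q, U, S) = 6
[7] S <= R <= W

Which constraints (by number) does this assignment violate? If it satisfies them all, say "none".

The assignment fails constraints 1, 2.

[1] S + U = 1 + 6 = 7; 7 ≥ 6, bound 6 not met  no
[2] values 1, 15, 6; W = 15 is not <= U = 6  no
[3] R + Q = 5 + 3 = 8  yes
[4] values 1 < 6 < 15  yes
[5] S = 1, U = 6; 1 < 6  yes
[6] max(3, 6, 1) = 6  yes
[7] values 1 <= 5 <= 15  yes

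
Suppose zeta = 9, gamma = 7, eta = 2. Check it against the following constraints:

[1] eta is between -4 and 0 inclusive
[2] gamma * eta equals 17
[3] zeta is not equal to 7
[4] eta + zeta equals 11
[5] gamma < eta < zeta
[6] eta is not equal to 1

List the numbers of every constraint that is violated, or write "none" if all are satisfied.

[1] eta = 2 is outside [-4, 0]  fails
[2] gamma * eta = 7 * 2 = 14, not 17  fails
[3] zeta = 9, and 9 ≠ 7  holds
[4] eta + zeta = 2 + 9 = 11  holds
[5] values 7, 2, 9; gamma = 7 is not < eta = 2  fails
[6] eta = 2, and 2 ≠ 1  holds

Constraints 1, 2, and 5 do not hold.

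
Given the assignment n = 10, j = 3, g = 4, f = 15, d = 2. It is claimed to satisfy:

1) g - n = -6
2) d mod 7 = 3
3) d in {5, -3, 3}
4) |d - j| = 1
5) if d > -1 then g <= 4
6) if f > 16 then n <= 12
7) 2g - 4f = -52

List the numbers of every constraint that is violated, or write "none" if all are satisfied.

1) g - n = 4 - 10 = -6  ✔
2) 2 mod 7 = 2, not 3  ✘
3) d = 2 is not in {5, -3, 3}  ✘
4) |2 - 3| = 1  ✔
5) d = 2 > -1, so we need g ≤ 4; g = 4 ≤ 4  ✔
6) f = 15, not > 16; antecedent false, conditional vacuously true  ✔
7) 2g - 4f = 2(4) - 4(15) = -52  ✔

Constraints 2, 3 are violated.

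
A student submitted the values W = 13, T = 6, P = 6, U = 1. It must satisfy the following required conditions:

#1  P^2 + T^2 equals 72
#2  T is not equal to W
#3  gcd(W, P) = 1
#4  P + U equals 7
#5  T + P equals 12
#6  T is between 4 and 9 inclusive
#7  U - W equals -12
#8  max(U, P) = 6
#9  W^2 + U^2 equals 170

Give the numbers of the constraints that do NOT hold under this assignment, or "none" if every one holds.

#1 P^2 + T^2 = 6^2 + 6^2 = 36 + 36 = 72 — holds.
#2 T = 6, W = 13; distinct — holds.
#3 gcd(13, 6) = 1 — holds.
#4 P + U = 6 + 1 = 7 — holds.
#5 T + P = 6 + 6 = 12 — holds.
#6 T = 6 lies in [4, 9] — holds.
#7 U - W = 1 - 13 = -12 — holds.
#8 max(1, 6) = 6 — holds.
#9 W^2 + U^2 = 13^2 + 1^2 = 169 + 1 = 170 — holds.

None — every constraint holds.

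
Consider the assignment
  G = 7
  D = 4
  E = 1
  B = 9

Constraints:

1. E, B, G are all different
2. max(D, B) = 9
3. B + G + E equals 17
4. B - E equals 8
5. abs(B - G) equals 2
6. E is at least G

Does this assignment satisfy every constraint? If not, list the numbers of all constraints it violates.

The assignment fails constraint 6.

1. values 1, 9, 7 are pairwise distinct  holds
2. max(4, 9) = 9  holds
3. B + G + E = 9 + 7 + 1 = 17  holds
4. B - E = 9 - 1 = 8  holds
5. abs(9 - 7) = 2  holds
6. E = 1, G = 7; 1 < 7 (want ≥)  fails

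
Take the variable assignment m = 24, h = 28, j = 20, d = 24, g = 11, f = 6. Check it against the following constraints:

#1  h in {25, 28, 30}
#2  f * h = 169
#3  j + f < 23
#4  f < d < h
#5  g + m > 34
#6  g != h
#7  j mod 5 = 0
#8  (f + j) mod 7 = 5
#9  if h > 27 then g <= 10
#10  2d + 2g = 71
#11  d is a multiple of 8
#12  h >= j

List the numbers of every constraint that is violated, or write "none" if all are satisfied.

Violated: 2, 3, 9, and 10.

#1 h = 28 is in {25, 28, 30} — holds.
#2 f * h = 6 * 28 = 168, not 169 — fails.
#3 j + f = 20 + 6 = 26; 26 ≥ 23, bound 23 not met — fails.
#4 values 6 < 24 < 28 — holds.
#5 g + m = 11 + 24 = 35; 35 > 34 — holds.
#6 g = 11, h = 28; distinct — holds.
#7 20 mod 5 = 0 — holds.
#8 f + j = 26; 26 mod 7 = 5 — holds.
#9 h = 28 > 27, so we need g ≤ 10; but g = 11 > 10 — fails.
#10 2d + 2g = 2(24) + 2(11) = 70, not 71 — fails.
#11 24 / 8 = 3, so 8 divides 24 — holds.
#12 h = 28, j = 20; 28 ≥ 20 — holds.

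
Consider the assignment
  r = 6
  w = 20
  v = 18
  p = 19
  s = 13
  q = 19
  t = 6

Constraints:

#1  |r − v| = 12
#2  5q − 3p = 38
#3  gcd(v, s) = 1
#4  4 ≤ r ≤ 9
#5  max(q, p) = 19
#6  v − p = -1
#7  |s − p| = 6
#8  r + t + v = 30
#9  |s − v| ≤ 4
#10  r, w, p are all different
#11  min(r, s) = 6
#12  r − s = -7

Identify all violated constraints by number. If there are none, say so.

#1 |6 − 18| = 12 — satisfied.
#2 5q − 3p = 5(19) − 3(19) = 38 — satisfied.
#3 gcd(18, 13) = 1 — satisfied.
#4 r = 6 lies in [4, 9] — satisfied.
#5 max(19, 19) = 19 — satisfied.
#6 v − p = 18 − 19 = -1 — satisfied.
#7 |13 − 19| = 6 — satisfied.
#8 r + t + v = 6 + 6 + 18 = 30 — satisfied.
#9 |13 − 18| = 5; 5 > 4, exceeds bound 4 — violated.
#10 values 6, 20, 19 are pairwise distinct — satisfied.
#11 min(6, 13) = 6 — satisfied.
#12 r − s = 6 − 13 = -7 — satisfied.

Violated: 9.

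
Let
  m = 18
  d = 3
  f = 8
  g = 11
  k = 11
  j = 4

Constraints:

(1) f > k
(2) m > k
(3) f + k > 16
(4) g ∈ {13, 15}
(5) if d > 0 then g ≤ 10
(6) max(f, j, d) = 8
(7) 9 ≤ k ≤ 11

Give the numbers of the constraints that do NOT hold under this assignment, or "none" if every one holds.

The assignment fails constraints 1, 4, 5.

(1) f = 8, k = 11; 8 ≤ 11 (want >) — fails.
(2) m = 18, k = 11; 18 > 11 — holds.
(3) f + k = 8 + 11 = 19; 19 > 16 — holds.
(4) g = 11 is not in {13, 15} — fails.
(5) d = 3 > 0, so we need g ≤ 10; but g = 11 > 10 — fails.
(6) max(8, 4, 3) = 8 — holds.
(7) k = 11 lies in [9, 11] — holds.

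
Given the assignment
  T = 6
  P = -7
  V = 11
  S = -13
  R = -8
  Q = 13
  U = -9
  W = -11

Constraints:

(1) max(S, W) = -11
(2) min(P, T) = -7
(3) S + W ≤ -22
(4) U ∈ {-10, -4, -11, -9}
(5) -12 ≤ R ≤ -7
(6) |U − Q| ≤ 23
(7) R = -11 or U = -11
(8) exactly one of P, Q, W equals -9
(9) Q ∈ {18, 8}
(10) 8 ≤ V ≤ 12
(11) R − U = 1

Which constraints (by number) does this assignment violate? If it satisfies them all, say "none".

(1) max(-13, -11) = -11  true
(2) min(-7, 6) = -7  true
(3) S + W = -13 + (-11) = -24; -24 ≤ -22  true
(4) U = -9 is in {-10, -4, -11, -9}  true
(5) R = -8 lies in [-12, -7]  true
(6) |-9 − 13| = 22; 22 ≤ 23  true
(7) R = -8 ≠ -11 and U = -9 ≠ -11; both disjuncts false  false
(8) P=-7, Q=13, W=-11; 0 of them equal -9, not exactly one  false
(9) Q = 13 is not in {18, 8}  false
(10) V = 11 lies in [8, 12]  true
(11) R − U = -8 − (-9) = 1  true

Constraints 7, 8, and 9 do not hold.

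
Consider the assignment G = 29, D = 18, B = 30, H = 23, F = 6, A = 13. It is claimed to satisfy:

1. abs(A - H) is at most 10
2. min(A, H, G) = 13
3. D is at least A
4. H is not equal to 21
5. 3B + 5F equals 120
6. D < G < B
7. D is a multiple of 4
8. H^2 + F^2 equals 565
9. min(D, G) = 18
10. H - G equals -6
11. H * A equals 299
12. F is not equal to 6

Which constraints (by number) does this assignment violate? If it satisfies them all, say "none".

1. abs(13 - 23) = 10; 10 ≤ 10 — holds.
2. min(13, 23, 29) = 13 — holds.
3. D = 18, A = 13; 18 ≥ 13 — holds.
4. H = 23, and 23 ≠ 21 — holds.
5. 3B + 5F = 3(30) + 5(6) = 120 — holds.
6. values 18 < 29 < 30 — holds.
7. 18 = 4*4 + 2, so 4 does not divide 18 — fails.
8. H^2 + F^2 = 23^2 + 6^2 = 529 + 36 = 565 — holds.
9. min(18, 29) = 18 — holds.
10. H - G = 23 - 29 = -6 — holds.
11. H * A = 23 * 13 = 299 — holds.
12. F = 6, but 6 is required to differ — fails.

Constraints 7 and 12 do not hold.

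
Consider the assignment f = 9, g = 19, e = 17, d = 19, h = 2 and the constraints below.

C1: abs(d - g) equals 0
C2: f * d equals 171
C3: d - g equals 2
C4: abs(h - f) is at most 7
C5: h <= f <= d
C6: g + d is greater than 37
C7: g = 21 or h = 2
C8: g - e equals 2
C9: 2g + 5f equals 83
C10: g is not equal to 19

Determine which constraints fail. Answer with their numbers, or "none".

Violated: 3, 10.

C1: abs(19 - 19) = 0  holds
C2: f * d = 9 * 19 = 171  holds
C3: d - g = 19 - 19 = 0, not 2  fails
C4: abs(2 - 9) = 7; 7 ≤ 7  holds
C5: values 2 <= 9 <= 19  holds
C6: g + d = 19 + 19 = 38; 38 > 37  holds
C7: g = 19 ≠ 21, but h = 2 = 2 (second disjunct)  holds
C8: g - e = 19 - 17 = 2  holds
C9: 2g + 5f = 2(19) + 5(9) = 83  holds
C10: g = 19, but 19 is required to differ  fails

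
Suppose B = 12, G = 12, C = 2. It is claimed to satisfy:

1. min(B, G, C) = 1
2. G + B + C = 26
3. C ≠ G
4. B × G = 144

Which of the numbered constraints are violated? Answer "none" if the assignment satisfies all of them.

1. min(12, 12, 2) = 2, not 1 — violated.
2. G + B + C = 12 + 12 + 2 = 26 — satisfied.
3. C = 2, G = 12; distinct — satisfied.
4. B × G = 12 × 12 = 144 — satisfied.

Constraint 1 is violated.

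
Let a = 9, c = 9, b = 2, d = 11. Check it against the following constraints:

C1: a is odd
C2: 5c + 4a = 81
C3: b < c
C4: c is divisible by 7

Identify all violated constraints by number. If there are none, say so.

C1: a = 9 is odd — holds.
C2: 5c + 4a = 5(9) + 4(9) = 81 — holds.
C3: b = 2, c = 9; 2 < 9 — holds.
C4: 9 = 7*1 + 2, so 7 does not divide 9 — fails.

Violated: 4.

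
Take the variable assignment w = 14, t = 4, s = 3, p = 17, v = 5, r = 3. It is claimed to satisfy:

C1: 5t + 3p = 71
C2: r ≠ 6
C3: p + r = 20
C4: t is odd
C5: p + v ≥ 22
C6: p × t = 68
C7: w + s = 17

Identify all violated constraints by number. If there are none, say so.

Constraint 4 is violated.

C1: 5t + 3p = 5(4) + 3(17) = 71  ✔
C2: r = 3, and 3 ≠ 6  ✔
C3: p + r = 17 + 3 = 20  ✔
C4: t = 4 is even  ✘
C5: p + v = 17 + 5 = 22; 22 ≥ 22  ✔
C6: p × t = 17 × 4 = 68  ✔
C7: w + s = 14 + 3 = 17  ✔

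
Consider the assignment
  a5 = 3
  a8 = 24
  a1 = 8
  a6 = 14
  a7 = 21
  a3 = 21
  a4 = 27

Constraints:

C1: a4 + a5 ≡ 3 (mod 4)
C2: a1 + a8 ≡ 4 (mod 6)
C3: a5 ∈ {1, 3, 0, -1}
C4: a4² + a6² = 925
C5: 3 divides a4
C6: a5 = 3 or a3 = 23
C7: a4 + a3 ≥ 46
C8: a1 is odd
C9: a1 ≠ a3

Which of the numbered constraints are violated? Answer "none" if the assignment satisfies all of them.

C1: a4 + a5 = 30; 30 mod 4 = 2, not 3  ✘
C2: a1 + a8 = 32; 32 mod 6 = 2, not 4  ✘
C3: a5 = 3 is in {1, 3, 0, -1}  ✔
C4: a4² + a6² = 27² + 14² = 729 + 196 = 925  ✔
C5: 27 / 3 = 9, so 3 divides 27  ✔
C6: a5 = 3 = 3 (first disjunct)  ✔
C7: a4 + a3 = 27 + 21 = 48; 48 ≥ 46  ✔
C8: a1 = 8 is even  ✘
C9: a1 = 8, a3 = 21; distinct  ✔

Constraints 1, 2, and 8 are violated.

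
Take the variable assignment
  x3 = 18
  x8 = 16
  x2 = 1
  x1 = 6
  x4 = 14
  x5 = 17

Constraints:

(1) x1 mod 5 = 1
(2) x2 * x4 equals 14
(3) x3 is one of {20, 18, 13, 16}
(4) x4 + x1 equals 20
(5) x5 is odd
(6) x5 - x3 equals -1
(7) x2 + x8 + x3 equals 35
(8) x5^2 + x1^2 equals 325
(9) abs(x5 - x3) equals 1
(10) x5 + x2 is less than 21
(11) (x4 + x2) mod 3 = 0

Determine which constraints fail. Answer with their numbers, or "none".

(1) 6 mod 5 = 1 — satisfied.
(2) x2 * x4 = 1 * 14 = 14 — satisfied.
(3) x3 = 18 is in {20, 18, 13, 16} — satisfied.
(4) x4 + x1 = 14 + 6 = 20 — satisfied.
(5) x5 = 17 is odd — satisfied.
(6) x5 - x3 = 17 - 18 = -1 — satisfied.
(7) x2 + x8 + x3 = 1 + 16 + 18 = 35 — satisfied.
(8) x5^2 + x1^2 = 17^2 + 6^2 = 289 + 36 = 325 — satisfied.
(9) abs(17 - 18) = 1 — satisfied.
(10) x5 + x2 = 17 + 1 = 18; 18 < 21 — satisfied.
(11) x4 + x2 = 15; 15 mod 3 = 0 — satisfied.

No violations.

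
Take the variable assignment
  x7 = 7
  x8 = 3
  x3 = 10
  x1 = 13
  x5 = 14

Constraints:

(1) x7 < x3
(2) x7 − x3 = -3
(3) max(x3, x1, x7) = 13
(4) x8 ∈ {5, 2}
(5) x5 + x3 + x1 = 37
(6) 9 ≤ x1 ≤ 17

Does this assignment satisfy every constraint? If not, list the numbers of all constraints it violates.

Violated: 4.

(1) x7 = 7, x3 = 10; 7 < 10 — holds.
(2) x7 − x3 = 7 − 10 = -3 — holds.
(3) max(10, 13, 7) = 13 — holds.
(4) x8 = 3 is not in {5, 2} — fails.
(5) x5 + x3 + x1 = 14 + 10 + 13 = 37 — holds.
(6) x1 = 13 lies in [9, 17] — holds.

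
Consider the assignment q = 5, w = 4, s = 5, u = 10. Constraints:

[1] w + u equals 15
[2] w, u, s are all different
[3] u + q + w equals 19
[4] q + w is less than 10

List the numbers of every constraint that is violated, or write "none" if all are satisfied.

[1] w + u = 4 + 10 = 14, not 15  ✗
[2] values 4, 10, 5 are pairwise distinct  ✓
[3] u + q + w = 10 + 5 + 4 = 19  ✓
[4] q + w = 5 + 4 = 9; 9 < 10  ✓

Violated: 1.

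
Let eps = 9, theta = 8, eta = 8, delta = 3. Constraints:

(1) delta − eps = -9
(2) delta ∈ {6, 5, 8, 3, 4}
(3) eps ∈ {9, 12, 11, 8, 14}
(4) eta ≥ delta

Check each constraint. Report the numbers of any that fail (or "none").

(1) delta − eps = 3 − 9 = -6, not -9 — fails.
(2) delta = 3 is in {6, 5, 8, 3, 4} — holds.
(3) eps = 9 is in {9, 12, 11, 8, 14} — holds.
(4) eta = 8, delta = 3; 8 ≥ 3 — holds.

Constraint 1 is violated.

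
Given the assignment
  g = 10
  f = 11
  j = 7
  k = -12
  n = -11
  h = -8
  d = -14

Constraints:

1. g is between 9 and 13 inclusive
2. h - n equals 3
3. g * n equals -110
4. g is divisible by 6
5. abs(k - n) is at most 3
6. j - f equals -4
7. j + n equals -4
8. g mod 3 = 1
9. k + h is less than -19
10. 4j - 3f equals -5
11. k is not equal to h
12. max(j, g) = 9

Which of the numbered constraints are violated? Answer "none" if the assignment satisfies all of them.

Constraints 4 and 12 are violated.

1. g = 10 lies in [9, 13] — holds.
2. h - n = -8 - (-11) = 3 — holds.
3. g * n = 10 * (-11) = -110 — holds.
4. 10 = 6*1 + 4, so 6 does not divide 10 — fails.
5. abs(-12 - (-11)) = 1; 1 ≤ 3 — holds.
6. j - f = 7 - 11 = -4 — holds.
7. j + n = 7 + (-11) = -4 — holds.
8. 10 mod 3 = 1 — holds.
9. k + h = -12 + (-8) = -20; -20 < -19 — holds.
10. 4j - 3f = 4(7) - 3(11) = -5 — holds.
11. k = -12, h = -8; distinct — holds.
12. max(7, 10) = 10, not 9 — fails.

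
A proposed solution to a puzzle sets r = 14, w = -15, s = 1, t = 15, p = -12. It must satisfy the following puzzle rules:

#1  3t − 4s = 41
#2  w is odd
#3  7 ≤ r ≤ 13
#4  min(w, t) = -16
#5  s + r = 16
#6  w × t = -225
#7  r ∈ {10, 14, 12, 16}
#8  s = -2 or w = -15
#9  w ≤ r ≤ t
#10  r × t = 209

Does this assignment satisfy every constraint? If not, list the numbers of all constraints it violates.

#1 3t − 4s = 3(15) − 4(1) = 41 — holds.
#2 w = -15 is odd — holds.
#3 r = 14 is outside [7, 13] — does not hold.
#4 min(-15, 15) = -15, not -16 — does not hold.
#5 s + r = 1 + 14 = 15, not 16 — does not hold.
#6 w × t = -15 × 15 = -225 — holds.
#7 r = 14 is in {10, 14, 12, 16} — holds.
#8 s = 1 ≠ -2, but w = -15 = -15 (second disjunct) — holds.
#9 values -15 ≤ 14 ≤ 15 — holds.
#10 r × t = 14 × 15 = 210, not 209 — does not hold.

The assignment fails constraints 3, 4, 5, and 10.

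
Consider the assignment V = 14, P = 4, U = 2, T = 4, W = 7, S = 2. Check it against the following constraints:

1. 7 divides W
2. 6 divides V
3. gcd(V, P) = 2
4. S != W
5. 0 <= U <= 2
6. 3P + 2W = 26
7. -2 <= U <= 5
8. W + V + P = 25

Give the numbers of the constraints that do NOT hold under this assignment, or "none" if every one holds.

1. 7 / 7 = 1, so 7 divides 7 — holds.
2. 14 = 6*2 + 2, so 6 does not divide 14 — fails.
3. gcd(14, 4) = 2 — holds.
4. S = 2, W = 7; distinct — holds.
5. U = 2 lies in [0, 2] — holds.
6. 3P + 2W = 3(4) + 2(7) = 26 — holds.
7. U = 2 lies in [-2, 5] — holds.
8. W + V + P = 7 + 14 + 4 = 25 — holds.

Constraint 2 does not hold.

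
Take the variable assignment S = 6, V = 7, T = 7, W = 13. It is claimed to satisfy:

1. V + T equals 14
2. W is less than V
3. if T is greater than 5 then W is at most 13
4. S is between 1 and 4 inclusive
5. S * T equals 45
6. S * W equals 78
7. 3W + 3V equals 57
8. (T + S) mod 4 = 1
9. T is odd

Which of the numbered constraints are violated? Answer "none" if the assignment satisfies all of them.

1. V + T = 7 + 7 = 14 — OK.
2. W = 13, V = 7; 13 ≥ 7 (want <) — violated.
3. T = 7 > 5, so we need W ≤ 13; W = 13 ≤ 13 — OK.
4. S = 6 is outside [1, 4] — violated.
5. S * T = 6 * 7 = 42, not 45 — violated.
6. S * W = 6 * 13 = 78 — OK.
7. 3W + 3V = 3(13) + 3(7) = 60, not 57 — violated.
8. T + S = 13; 13 mod 4 = 1 — OK.
9. T = 7 is odd — OK.

No — constraints 2, 4, 5, 7 are not satisfied.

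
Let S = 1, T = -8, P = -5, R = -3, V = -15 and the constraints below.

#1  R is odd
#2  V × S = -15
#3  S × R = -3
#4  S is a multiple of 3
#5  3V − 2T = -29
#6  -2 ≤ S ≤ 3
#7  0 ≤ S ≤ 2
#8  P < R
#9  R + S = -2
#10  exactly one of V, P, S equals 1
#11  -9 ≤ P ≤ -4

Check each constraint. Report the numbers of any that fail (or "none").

#1 R = -3 is odd  ✔
#2 V × S = -15 × 1 = -15  ✔
#3 S × R = 1 × (-3) = -3  ✔
#4 1 = 3×0 + 1, so 3 does not divide 1  ✘
#5 3V − 2T = 3(-15) − 2(-8) = -29  ✔
#6 S = 1 lies in [-2, 3]  ✔
#7 S = 1 lies in [0, 2]  ✔
#8 P = -5, R = -3; -5 < -3  ✔
#9 R + S = -3 + 1 = -2  ✔
#10 V=-15, P=-5, S=1; 1 of them equals 1  ✔
#11 P = -5 lies in [-9, -4]  ✔

Constraint 4 does not hold.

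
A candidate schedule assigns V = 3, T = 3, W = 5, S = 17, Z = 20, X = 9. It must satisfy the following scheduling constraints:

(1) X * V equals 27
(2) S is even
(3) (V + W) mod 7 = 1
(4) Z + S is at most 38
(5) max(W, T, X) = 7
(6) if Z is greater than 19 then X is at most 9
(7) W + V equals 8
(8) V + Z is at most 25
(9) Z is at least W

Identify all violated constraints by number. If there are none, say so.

Constraints 2 and 5 do not hold.

(1) X * V = 9 * 3 = 27  ✓
(2) S = 17 is odd  ✗
(3) V + W = 8; 8 mod 7 = 1  ✓
(4) Z + S = 20 + 17 = 37; 37 ≤ 38  ✓
(5) max(5, 3, 9) = 9, not 7  ✗
(6) Z = 20 > 19, so we need X ≤ 9; X = 9 ≤ 9  ✓
(7) W + V = 5 + 3 = 8  ✓
(8) V + Z = 3 + 20 = 23; 23 ≤ 25  ✓
(9) Z = 20, W = 5; 20 ≥ 5  ✓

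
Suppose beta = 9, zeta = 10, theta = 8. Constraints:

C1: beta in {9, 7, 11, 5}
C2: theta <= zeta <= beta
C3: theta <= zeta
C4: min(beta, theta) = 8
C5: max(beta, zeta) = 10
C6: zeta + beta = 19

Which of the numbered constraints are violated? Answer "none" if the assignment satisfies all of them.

C1: beta = 9 is in {9, 7, 11, 5} — holds.
C2: values 8, 10, 9; zeta = 10 is not <= beta = 9 — fails.
C3: theta = 8, zeta = 10; 8 ≤ 10 — holds.
C4: min(9, 8) = 8 — holds.
C5: max(9, 10) = 10 — holds.
C6: zeta + beta = 10 + 9 = 19 — holds.

Violated: 2.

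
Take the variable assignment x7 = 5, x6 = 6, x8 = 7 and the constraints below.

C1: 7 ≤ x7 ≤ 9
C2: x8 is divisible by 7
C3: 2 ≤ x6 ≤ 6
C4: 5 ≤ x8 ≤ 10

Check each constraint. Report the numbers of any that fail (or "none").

C1: x7 = 5 is outside [7, 9]  FAIL
C2: 7 / 7 = 1, so 7 divides 7  OK
C3: x6 = 6 lies in [2, 6]  OK
C4: x8 = 7 lies in [5, 10]  OK

Constraint 1 is violated.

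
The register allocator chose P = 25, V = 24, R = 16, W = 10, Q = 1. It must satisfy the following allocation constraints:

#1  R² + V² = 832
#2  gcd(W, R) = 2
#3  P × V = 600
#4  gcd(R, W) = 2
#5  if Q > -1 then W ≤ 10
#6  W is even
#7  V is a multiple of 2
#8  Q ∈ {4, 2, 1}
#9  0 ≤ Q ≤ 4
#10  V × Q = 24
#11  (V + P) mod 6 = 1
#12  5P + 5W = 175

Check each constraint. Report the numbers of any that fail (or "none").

No violations.

#1 R² + V² = 16² + 24² = 256 + 576 = 832 — satisfied.
#2 gcd(10, 16) = 2 — satisfied.
#3 P × V = 25 × 24 = 600 — satisfied.
#4 gcd(16, 10) = 2 — satisfied.
#5 Q = 1 > -1, so we need W ≤ 10; W = 10 ≤ 10 — satisfied.
#6 W = 10 is even — satisfied.
#7 24 / 2 = 12, so 2 divides 24 — satisfied.
#8 Q = 1 is in {4, 2, 1} — satisfied.
#9 Q = 1 lies in [0, 4] — satisfied.
#10 V × Q = 24 × 1 = 24 — satisfied.
#11 V + P = 49; 49 mod 6 = 1 — satisfied.
#12 5P + 5W = 5(25) + 5(10) = 175 — satisfied.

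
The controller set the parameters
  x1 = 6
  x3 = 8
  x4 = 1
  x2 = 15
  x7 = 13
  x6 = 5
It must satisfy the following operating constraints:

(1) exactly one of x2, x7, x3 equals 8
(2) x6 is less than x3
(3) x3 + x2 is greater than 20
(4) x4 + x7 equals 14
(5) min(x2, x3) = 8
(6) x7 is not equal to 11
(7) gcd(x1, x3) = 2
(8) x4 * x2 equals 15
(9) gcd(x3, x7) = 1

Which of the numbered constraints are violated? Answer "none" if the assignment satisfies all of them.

All constraints are satisfied.

(1) x2=15, x7=13, x3=8; 1 of them equals 8 — satisfied.
(2) x6 = 5, x3 = 8; 5 < 8 — satisfied.
(3) x3 + x2 = 8 + 15 = 23; 23 > 20 — satisfied.
(4) x4 + x7 = 1 + 13 = 14 — satisfied.
(5) min(15, 8) = 8 — satisfied.
(6) x7 = 13, and 13 ≠ 11 — satisfied.
(7) gcd(6, 8) = 2 — satisfied.
(8) x4 * x2 = 1 * 15 = 15 — satisfied.
(9) gcd(8, 13) = 1 — satisfied.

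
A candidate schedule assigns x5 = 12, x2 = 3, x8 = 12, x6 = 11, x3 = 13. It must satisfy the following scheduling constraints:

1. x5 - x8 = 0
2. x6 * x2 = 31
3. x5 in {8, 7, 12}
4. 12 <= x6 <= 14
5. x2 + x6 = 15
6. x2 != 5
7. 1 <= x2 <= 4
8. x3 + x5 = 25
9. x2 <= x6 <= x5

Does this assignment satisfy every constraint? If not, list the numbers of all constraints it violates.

No — constraints 2, 4, 5 are not satisfied.

1. x5 - x8 = 12 - 12 = 0 — OK.
2. x6 * x2 = 11 * 3 = 33, not 31 — violated.
3. x5 = 12 is in {8, 7, 12} — OK.
4. x6 = 11 is outside [12, 14] — violated.
5. x2 + x6 = 3 + 11 = 14, not 15 — violated.
6. x2 = 3, and 3 ≠ 5 — OK.
7. x2 = 3 lies in [1, 4] — OK.
8. x3 + x5 = 13 + 12 = 25 — OK.
9. values 3 <= 11 <= 12 — OK.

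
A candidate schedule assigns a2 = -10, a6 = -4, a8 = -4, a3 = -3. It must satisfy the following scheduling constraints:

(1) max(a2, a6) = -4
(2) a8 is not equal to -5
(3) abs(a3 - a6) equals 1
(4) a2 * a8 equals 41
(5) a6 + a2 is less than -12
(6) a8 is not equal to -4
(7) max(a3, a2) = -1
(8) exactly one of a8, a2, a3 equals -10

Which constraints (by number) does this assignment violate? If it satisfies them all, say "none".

Constraints 4, 6, and 7 are violated.

(1) max(-10, -4) = -4 — OK.
(2) a8 = -4, and -4 ≠ -5 — OK.
(3) abs(-3 - (-4)) = 1 — OK.
(4) a2 * a8 = -10 * (-4) = 40, not 41 — violated.
(5) a6 + a2 = -4 + (-10) = -14; -14 < -12 — OK.
(6) a8 = -4, but -4 is required to differ — violated.
(7) max(-3, -10) = -3, not -1 — violated.
(8) a8=-4, a2=-10, a3=-3; 1 of them equals -10 — OK.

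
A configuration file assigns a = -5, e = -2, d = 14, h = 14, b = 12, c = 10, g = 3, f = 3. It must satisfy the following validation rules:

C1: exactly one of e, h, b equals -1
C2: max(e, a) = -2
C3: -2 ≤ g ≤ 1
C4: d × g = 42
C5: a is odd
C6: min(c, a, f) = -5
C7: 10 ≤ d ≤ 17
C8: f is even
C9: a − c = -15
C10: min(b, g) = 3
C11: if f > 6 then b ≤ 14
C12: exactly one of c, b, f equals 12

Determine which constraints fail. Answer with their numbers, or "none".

C1: e=-2, h=14, b=12; 0 of them equal -1, not exactly one — violated.
C2: max(-2, -5) = -2 — OK.
C3: g = 3 is outside [-2, 1] — violated.
C4: d × g = 14 × 3 = 42 — OK.
C5: a = -5 is odd — OK.
C6: min(10, -5, 3) = -5 — OK.
C7: d = 14 lies in [10, 17] — OK.
C8: f = 3 is odd — violated.
C9: a − c = -5 − 10 = -15 — OK.
C10: min(12, 3) = 3 — OK.
C11: f = 3, not > 6; antecedent false, conditional vacuously true — OK.
C12: c=10, b=12, f=3; 1 of them equals 12 — OK.

Violated: 1, 3, and 8.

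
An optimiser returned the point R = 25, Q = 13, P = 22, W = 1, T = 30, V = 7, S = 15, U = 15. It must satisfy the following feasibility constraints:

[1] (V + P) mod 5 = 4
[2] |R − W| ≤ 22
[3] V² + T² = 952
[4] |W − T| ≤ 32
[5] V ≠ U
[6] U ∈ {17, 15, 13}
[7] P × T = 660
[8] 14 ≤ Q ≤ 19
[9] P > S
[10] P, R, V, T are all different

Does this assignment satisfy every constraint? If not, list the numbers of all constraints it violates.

Constraints 2, 3, and 8 do not hold.

[1] V + P = 29; 29 mod 5 = 4  ✓
[2] |25 − 1| = 24; 24 > 22, exceeds bound 22  ✗
[3] V² + T² = 7² + 30² = 49 + 900 = 949, not 952  ✗
[4] |1 − 30| = 29; 29 ≤ 32  ✓
[5] V = 7, U = 15; distinct  ✓
[6] U = 15 is in {17, 15, 13}  ✓
[7] P × T = 22 × 30 = 660  ✓
[8] Q = 13 is outside [14, 19]  ✗
[9] P = 22, S = 15; 22 > 15  ✓
[10] values 22, 25, 7, 30 are pairwise distinct  ✓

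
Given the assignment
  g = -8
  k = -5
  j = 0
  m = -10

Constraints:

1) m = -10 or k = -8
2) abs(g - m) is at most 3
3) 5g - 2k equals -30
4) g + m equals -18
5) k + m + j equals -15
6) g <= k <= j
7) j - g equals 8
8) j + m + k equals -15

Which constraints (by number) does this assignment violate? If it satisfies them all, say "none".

No violations.

1) m = -10 = -10 (first disjunct) — holds.
2) abs(-8 - (-10)) = 2; 2 ≤ 3 — holds.
3) 5g - 2k = 5(-8) - 2(-5) = -30 — holds.
4) g + m = -8 + (-10) = -18 — holds.
5) k + m + j = -5 + (-10) + 0 = -15 — holds.
6) values -8 <= -5 <= 0 — holds.
7) j - g = 0 - (-8) = 8 — holds.
8) j + m + k = 0 + (-10) + (-5) = -15 — holds.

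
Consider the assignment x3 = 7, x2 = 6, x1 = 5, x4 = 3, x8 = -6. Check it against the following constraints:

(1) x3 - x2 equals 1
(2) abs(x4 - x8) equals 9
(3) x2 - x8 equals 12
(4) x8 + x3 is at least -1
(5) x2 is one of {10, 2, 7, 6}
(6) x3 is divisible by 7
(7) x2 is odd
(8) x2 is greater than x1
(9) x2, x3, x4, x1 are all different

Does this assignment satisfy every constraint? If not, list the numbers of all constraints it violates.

The assignment fails constraint 7.

(1) x3 - x2 = 7 - 6 = 1 — satisfied.
(2) abs(3 - (-6)) = 9 — satisfied.
(3) x2 - x8 = 6 - (-6) = 12 — satisfied.
(4) x8 + x3 = -6 + 7 = 1; 1 ≥ -1 — satisfied.
(5) x2 = 6 is in {10, 2, 7, 6} — satisfied.
(6) 7 / 7 = 1, so 7 divides 7 — satisfied.
(7) x2 = 6 is even — violated.
(8) x2 = 6, x1 = 5; 6 > 5 — satisfied.
(9) values 6, 7, 3, 5 are pairwise distinct — satisfied.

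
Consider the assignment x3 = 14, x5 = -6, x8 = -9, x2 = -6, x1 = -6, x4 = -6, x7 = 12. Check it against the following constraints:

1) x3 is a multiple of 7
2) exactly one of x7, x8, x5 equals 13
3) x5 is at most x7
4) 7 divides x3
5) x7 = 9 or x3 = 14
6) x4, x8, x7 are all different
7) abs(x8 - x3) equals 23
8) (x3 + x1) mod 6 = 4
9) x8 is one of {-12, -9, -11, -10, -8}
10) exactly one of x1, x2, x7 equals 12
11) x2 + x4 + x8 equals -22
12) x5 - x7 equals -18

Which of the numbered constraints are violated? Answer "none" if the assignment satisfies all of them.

1) 14 / 7 = 2, so 7 divides 14 — satisfied.
2) x7=12, x8=-9, x5=-6; 0 of them equal 13, not exactly one — violated.
3) x5 = -6, x7 = 12; -6 ≤ 12 — satisfied.
4) 14 / 7 = 2, so 7 divides 14 — satisfied.
5) x7 = 12 ≠ 9, but x3 = 14 = 14 (second disjunct) — satisfied.
6) values -6, -9, 12 are pairwise distinct — satisfied.
7) abs(-9 - 14) = 23 — satisfied.
8) x3 + x1 = 8; 8 mod 6 = 2, not 4 — violated.
9) x8 = -9 is in {-12, -9, -11, -10, -8} — satisfied.
10) x1=-6, x2=-6, x7=12; 1 of them equals 12 — satisfied.
11) x2 + x4 + x8 = -6 + (-6) + (-9) = -21, not -22 — violated.
12) x5 - x7 = -6 - 12 = -18 — satisfied.

The assignment fails constraints 2, 8, 11.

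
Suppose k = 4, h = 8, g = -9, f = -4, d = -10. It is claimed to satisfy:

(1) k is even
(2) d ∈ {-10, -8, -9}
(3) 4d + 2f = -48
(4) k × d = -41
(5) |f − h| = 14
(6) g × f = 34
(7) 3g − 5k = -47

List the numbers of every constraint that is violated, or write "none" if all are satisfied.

Violated: 4, 5, and 6.

(1) k = 4 is even  yes
(2) d = -10 is in {-10, -8, -9}  yes
(3) 4d + 2f = 4(-10) + 2(-4) = -48  yes
(4) k × d = 4 × (-10) = -40, not -41  no
(5) |-4 − 8| = 12, not 14  no
(6) g × f = -9 × (-4) = 36, not 34  no
(7) 3g − 5k = 3(-9) − 5(4) = -47  yes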